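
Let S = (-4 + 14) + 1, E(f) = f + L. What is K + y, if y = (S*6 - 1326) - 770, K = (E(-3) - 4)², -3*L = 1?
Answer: -17786/9 ≈ -1976.2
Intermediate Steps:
L = -⅓ (L = -⅓*1 = -⅓ ≈ -0.33333)
E(f) = -⅓ + f (E(f) = f - ⅓ = -⅓ + f)
S = 11 (S = 10 + 1 = 11)
K = 484/9 (K = ((-⅓ - 3) - 4)² = (-10/3 - 4)² = (-22/3)² = 484/9 ≈ 53.778)
y = -2030 (y = (11*6 - 1326) - 770 = (66 - 1326) - 770 = -1260 - 770 = -2030)
K + y = 484/9 - 2030 = -17786/9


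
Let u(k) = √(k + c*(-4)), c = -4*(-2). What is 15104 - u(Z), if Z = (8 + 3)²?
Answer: 15104 - √89 ≈ 15095.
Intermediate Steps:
Z = 121 (Z = 11² = 121)
c = 8
u(k) = √(-32 + k) (u(k) = √(k + 8*(-4)) = √(k - 32) = √(-32 + k))
15104 - u(Z) = 15104 - √(-32 + 121) = 15104 - √89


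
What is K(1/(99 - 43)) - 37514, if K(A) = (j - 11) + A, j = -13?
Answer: -2102127/56 ≈ -37538.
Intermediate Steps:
K(A) = -24 + A (K(A) = (-13 - 11) + A = -24 + A)
K(1/(99 - 43)) - 37514 = (-24 + 1/(99 - 43)) - 37514 = (-24 + 1/56) - 37514 = -1343/56 - 37514 = -2102127/56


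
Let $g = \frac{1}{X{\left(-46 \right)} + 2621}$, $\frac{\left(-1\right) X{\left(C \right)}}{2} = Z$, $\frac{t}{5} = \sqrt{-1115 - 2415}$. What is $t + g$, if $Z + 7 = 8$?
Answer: $\frac{1}{2619} + 5 i \sqrt{3530} \approx 0.00038183 + 297.07 i$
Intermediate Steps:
$Z = 1$ ($Z = -7 + 8 = 1$)
$t = 5 i \sqrt{3530}$ ($t = 5 \sqrt{-1115 - 2415} = 5 \sqrt{-3530} = 5 i \sqrt{3530} \approx 297.07 i$)
$X{\left(C \right)} = -2$ ($X{\left(C \right)} = \left(-2\right) 1 = -2$)
$g = \frac{1}{2619}$ ($g = \frac{1}{-2 + 2621} = \frac{1}{2619} \approx 0.00038183$)
$t + g = 5 i \sqrt{3530} + \frac{1}{2619} = \frac{1}{2619} + 5 i \sqrt{3530}$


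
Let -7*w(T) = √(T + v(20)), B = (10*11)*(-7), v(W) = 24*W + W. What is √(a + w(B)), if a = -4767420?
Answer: √(-233603580 - 21*I*√30)/7 ≈ 0.00053754 - 2183.4*I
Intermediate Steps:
v(W) = 25*W
B = -770 (B = 110*(-7) = -770)
w(T) = -√(500 + T)/7 (w(T) = -√(T + 25*20)/7 = -√(T + 500)/7 = -√(500 + T)/7)
√(a + w(B)) = √(-4767420 - √(500 - 770)/7) = √(-4767420 - 3*I*√30/7)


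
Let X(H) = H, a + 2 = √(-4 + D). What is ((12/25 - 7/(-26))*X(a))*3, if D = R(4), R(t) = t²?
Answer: -1461/325 + 1461*√3/325 ≈ 3.2909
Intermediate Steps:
D = 16 (D = 4² = 16)
a = -2 + 2*√3 (a = -2 + √(-4 + 16) = -2 + √12 = -2 + 2*√3 ≈ 1.4641)
((12/25 - 7/(-26))*X(a))*3 = ((12/25 - 7/(-26))*(-2 + 2*√3))*3 = ((12*(1/25) - 7*(-1/26))*(-2 + 2*√3))*3 = ((12/25 + 7/26)*(-2 + 2*√3))*3 = (487*(-2 + 2*√3)/650)*3 = (-487/325 + 487*√3/325)*3 = -1461/325 + 1461*√3/325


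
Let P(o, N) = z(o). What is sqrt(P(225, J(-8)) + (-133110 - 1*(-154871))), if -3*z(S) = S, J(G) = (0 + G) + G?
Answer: sqrt(21686) ≈ 147.26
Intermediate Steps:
J(G) = 2*G (J(G) = G + G = 2*G)
z(S) = -S/3
P(o, N) = -o/3
sqrt(P(225, J(-8)) + (-133110 - 1*(-154871))) = sqrt(-1/3*225 + (-133110 - 1*(-154871))) = sqrt(-75 + (-133110 + 154871)) = sqrt(-75 + 21761) = sqrt(21686)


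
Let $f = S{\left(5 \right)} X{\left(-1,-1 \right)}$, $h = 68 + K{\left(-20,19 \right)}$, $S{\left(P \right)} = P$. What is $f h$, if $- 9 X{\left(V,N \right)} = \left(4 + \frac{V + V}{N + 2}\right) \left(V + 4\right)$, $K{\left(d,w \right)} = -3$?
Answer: $- \frac{650}{3} \approx -216.67$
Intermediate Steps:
$X{\left(V,N \right)} = - \frac{\left(4 + V\right) \left(4 + \frac{2 V}{2 + N}\right)}{9}$ ($X{\left(V,N \right)} = - \frac{\left(4 + \frac{V + V}{N + 2}\right) \left(V + 4\right)}{9} = - \frac{\left(4 + \frac{2 V}{2 + N}\right) \left(4 + V\right)}{9} = - \frac{\left(4 + V\right) \left(4 + \frac{2 V}{2 + N}\right)}{9}$)
$h = 65$ ($h = 68 - 3 = 65$)
$f = - \frac{10}{3}$ ($f = 5 \frac{2 \left(-16 - \left(-1\right)^{2} - -8 - -8 - \left(-2\right) \left(-1\right)\right)}{9 \left(2 - 1\right)} = 5 \frac{2 \left(-16 - 1 + 8 + 8 - 2\right)}{9 \cdot 1} = 5 \cdot \frac{2}{9} \cdot 1 \left(-16 - 1 + 8 + 8 - 2\right) = 5 \cdot \frac{2}{9} \cdot 1 \left(-3\right) = 5 \left(- \frac{2}{3}\right) = - \frac{10}{3} \approx -3.3333$)
$f h = \left(- \frac{10}{3}\right) 65 = - \frac{650}{3}$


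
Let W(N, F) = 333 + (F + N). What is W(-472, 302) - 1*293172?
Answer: -293009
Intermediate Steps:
W(N, F) = 333 + F + N
W(-472, 302) - 1*293172 = (333 + 302 - 472) - 1*293172 = 163 - 293172 = -293009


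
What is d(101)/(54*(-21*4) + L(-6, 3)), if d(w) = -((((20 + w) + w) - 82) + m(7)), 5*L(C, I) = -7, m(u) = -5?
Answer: 675/22687 ≈ 0.029753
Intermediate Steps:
L(C, I) = -7/5 (L(C, I) = (⅕)*(-7) = -7/5)
d(w) = 67 - 2*w (d(w) = -((((20 + w) + w) - 82) - 5) = -(((20 + 2*w) - 82) - 5) = -((-62 + 2*w) - 5) = -(-67 + 2*w) = 67 - 2*w)
d(101)/(54*(-21*4) + L(-6, 3)) = (67 - 2*101)/(54*(-21*4) - 7/5) = (67 - 202)/(54*(-84) - 7/5) = -135/(-4536 - 7/5) = -135/(-22687/5) = -135*(-5/22687) = 675/22687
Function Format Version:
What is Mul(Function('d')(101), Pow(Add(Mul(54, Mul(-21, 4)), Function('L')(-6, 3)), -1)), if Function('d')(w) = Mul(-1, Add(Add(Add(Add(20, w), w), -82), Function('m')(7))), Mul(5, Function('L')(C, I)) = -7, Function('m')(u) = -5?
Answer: Rational(675, 22687) ≈ 0.029753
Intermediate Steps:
Function('L')(C, I) = Rational(-7, 5) (Function('L')(C, I) = Mul(Rational(1, 5), -7) = Rational(-7, 5))
Function('d')(w) = Add(67, Mul(-2, w)) (Function('d')(w) = Mul(-1, Add(Add(Add(Add(20, w), w), -82), -5)) = Mul(-1, Add(Add(Add(20, Mul(2, w)), -82), -5)) = Mul(-1, Add(Add(-62, Mul(2, w)), -5)) = Mul(-1, Add(-67, Mul(2, w))) = Add(67, Mul(-2, w)))
Mul(Function('d')(101), Pow(Add(Mul(54, Mul(-21, 4)), Function('L')(-6, 3)), -1)) = Mul(Add(67, Mul(-2, 101)), Pow(Add(Mul(54, Mul(-21, 4)), Rational(-7, 5)), -1)) = Mul(Add(67, -202), Pow(Add(Mul(54, -84), Rational(-7, 5)), -1)) = Mul(-135, Pow(Add(-4536, Rational(-7, 5)), -1)) = Mul(-135, Pow(Rational(-22687, 5), -1)) = Mul(-135, Rational(-5, 22687)) = Rational(675, 22687)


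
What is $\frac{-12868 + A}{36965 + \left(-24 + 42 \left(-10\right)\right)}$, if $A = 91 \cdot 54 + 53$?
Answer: $- \frac{7901}{36521} \approx -0.21634$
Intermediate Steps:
$A = 4967$ ($A = 4914 + 53 = 4967$)
$\frac{-12868 + A}{36965 + \left(-24 + 42 \left(-10\right)\right)} = \frac{-12868 + 4967}{36965 + \left(-24 + 42 \left(-10\right)\right)} = - \frac{7901}{36965 - 444} = - \frac{7901}{36521}$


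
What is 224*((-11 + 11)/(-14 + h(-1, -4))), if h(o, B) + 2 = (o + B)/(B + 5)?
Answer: 0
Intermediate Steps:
h(o, B) = -2 + (B + o)/(5 + B) (h(o, B) = -2 + (o + B)/(B + 5) = -2 + (B + o)/(5 + B))
224*((-11 + 11)/(-14 + h(-1, -4))) = 224*((-11 + 11)/(-14 + (-10 - 1 - 1*(-4))/(5 - 4))) = 224*(0/(-14 + (-10 - 1 + 4)/1)) = 224*(0/(-14 + 1*(-7))) = 224*(0/(-14 - 7)) = 224*(0/(-21)) = 224*(0*(-1/21)) = 224*0 = 0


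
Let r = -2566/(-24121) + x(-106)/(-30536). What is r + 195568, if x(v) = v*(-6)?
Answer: 36011851341157/184139714 ≈ 1.9557e+5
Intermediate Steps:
x(v) = -6*v
r = 15753605/184139714 (r = -2566/(-24121) - 6*(-106)/(-30536) = -2566*(-1/24121) + 636*(-1/30536) = 2566/24121 - 159/7634 = 15753605/184139714 ≈ 0.085552)
r + 195568 = 15753605/184139714 + 195568 = 36011851341157/184139714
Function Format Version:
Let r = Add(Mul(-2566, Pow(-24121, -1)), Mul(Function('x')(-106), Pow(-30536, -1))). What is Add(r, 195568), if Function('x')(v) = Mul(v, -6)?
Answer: Rational(36011851341157, 184139714) ≈ 1.9557e+5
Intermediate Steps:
Function('x')(v) = Mul(-6, v)
r = Rational(15753605, 184139714) (r = Add(Mul(-2566, Pow(-24121, -1)), Mul(Mul(-6, -106), Pow(-30536, -1))) = Add(Mul(-2566, Rational(-1, 24121)), Mul(636, Rational(-1, 30536))) = Add(Rational(2566, 24121), Rational(-159, 7634)) = Rational(15753605, 184139714) ≈ 0.085552)
Add(r, 195568) = Add(Rational(15753605, 184139714), 195568) = Rational(36011851341157, 184139714)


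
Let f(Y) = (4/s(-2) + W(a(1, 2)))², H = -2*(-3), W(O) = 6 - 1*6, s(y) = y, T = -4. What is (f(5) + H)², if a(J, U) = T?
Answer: 100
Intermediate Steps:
a(J, U) = -4
W(O) = 0 (W(O) = 6 - 6 = 0)
H = 6
f(Y) = 4 (f(Y) = (4/(-2) + 0)² = (4*(-½) + 0)² = (-2 + 0)² = (-2)² = 4)
(f(5) + H)² = (4 + 6)² = 10² = 100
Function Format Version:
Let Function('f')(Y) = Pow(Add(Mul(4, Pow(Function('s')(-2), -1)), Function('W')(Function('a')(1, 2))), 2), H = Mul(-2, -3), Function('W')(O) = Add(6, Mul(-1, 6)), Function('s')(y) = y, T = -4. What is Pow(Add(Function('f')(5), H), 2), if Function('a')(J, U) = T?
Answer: 100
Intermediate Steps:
Function('a')(J, U) = -4
Function('W')(O) = 0 (Function('W')(O) = Add(6, -6) = 0)
H = 6
Function('f')(Y) = 4 (Function('f')(Y) = Pow(Add(Mul(4, Pow(-2, -1)), 0), 2) = Pow(Add(Mul(4, Rational(-1, 2)), 0), 2) = Pow(Add(-2, 0), 2) = Pow(-2, 2) = 4)
Pow(Add(Function('f')(5), H), 2) = Pow(Add(4, 6), 2) = Pow(10, 2) = 100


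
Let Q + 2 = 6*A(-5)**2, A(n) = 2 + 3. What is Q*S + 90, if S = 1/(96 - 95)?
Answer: 238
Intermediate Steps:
A(n) = 5
S = 1 (S = 1/1 = 1)
Q = 148 (Q = -2 + 6*5**2 = -2 + 6*25 = -2 + 150 = 148)
Q*S + 90 = 148*1 + 90 = 148 + 90 = 238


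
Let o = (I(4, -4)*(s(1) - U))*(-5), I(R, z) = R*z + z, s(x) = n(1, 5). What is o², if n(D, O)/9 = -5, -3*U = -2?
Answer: 187690000/9 ≈ 2.0854e+7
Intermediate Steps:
U = ⅔ (U = -⅓*(-2) = ⅔ ≈ 0.66667)
n(D, O) = -45 (n(D, O) = 9*(-5) = -45)
s(x) = -45
I(R, z) = z + R*z
o = -13700/3 (o = ((-4*(1 + 4))*(-45 - 1*⅔))*(-5) = ((-4*5)*(-45 - ⅔))*(-5) = -20*(-137/3)*(-5) = (2740/3)*(-5) = -13700/3 ≈ -4566.7)
o² = (-13700/3)² = 187690000/9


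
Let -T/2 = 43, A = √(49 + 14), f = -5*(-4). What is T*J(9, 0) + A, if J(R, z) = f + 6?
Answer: -2236 + 3*√7 ≈ -2228.1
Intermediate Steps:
f = 20
A = 3*√7 (A = √63 = 3*√7 ≈ 7.9373)
T = -86 (T = -2*43 = -86)
J(R, z) = 26 (J(R, z) = 20 + 6 = 26)
T*J(9, 0) + A = -86*26 + 3*√7 = -2236 + 3*√7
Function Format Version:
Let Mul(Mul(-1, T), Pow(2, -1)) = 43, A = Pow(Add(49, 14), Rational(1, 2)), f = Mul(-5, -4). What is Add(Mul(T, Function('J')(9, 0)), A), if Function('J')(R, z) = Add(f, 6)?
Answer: Add(-2236, Mul(3, Pow(7, Rational(1, 2)))) ≈ -2228.1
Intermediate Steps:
f = 20
A = Mul(3, Pow(7, Rational(1, 2))) (A = Pow(63, Rational(1, 2)) = Mul(3, Pow(7, Rational(1, 2))) ≈ 7.9373)
T = -86 (T = Mul(-2, 43) = -86)
Function('J')(R, z) = 26 (Function('J')(R, z) = Add(20, 6) = 26)
Add(Mul(T, Function('J')(9, 0)), A) = Add(Mul(-86, 26), Mul(3, Pow(7, Rational(1, 2)))) = Add(-2236, Mul(3, Pow(7, Rational(1, 2))))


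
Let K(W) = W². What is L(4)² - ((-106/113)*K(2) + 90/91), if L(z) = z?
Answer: 192942/10283 ≈ 18.763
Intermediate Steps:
L(4)² - ((-106/113)*K(2) + 90/91) = 4² - (-106/113*2² + 90/91) = 16 - (-106*1/113*4 + 90*(1/91)) = 16 - (-106/113*4 + 90/91) = 16 - (-424/113 + 90/91) = 16 - 1*(-28414/10283) = 16 + 28414/10283 = 192942/10283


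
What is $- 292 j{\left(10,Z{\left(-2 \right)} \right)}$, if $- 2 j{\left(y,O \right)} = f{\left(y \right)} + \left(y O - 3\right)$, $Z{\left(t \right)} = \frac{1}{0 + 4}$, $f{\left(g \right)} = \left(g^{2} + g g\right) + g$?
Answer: $30587$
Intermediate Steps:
$f{\left(g \right)} = g + 2 g^{2}$ ($f{\left(g \right)} = \left(g^{2} + g^{2}\right) + g = 2 g^{2} + g = g + 2 g^{2}$)
$Z{\left(t \right)} = \frac{1}{4}$
$j{\left(y,O \right)} = \frac{3}{2} - \frac{O y}{2} - \frac{y \left(1 + 2 y\right)}{2}$ ($j{\left(y,O \right)} = - \frac{y \left(1 + 2 y\right) + \left(y O - 3\right)}{2} = - \frac{y \left(1 + 2 y\right) + \left(O y - 3\right)}{2} = - \frac{y \left(1 + 2 y\right) + \left(-3 + O y\right)}{2} = - \frac{-3 + O y + y \left(1 + 2 y\right)}{2} = \frac{3}{2} - \frac{O y}{2} - \frac{y \left(1 + 2 y\right)}{2}$)
$- 292 j{\left(10,Z{\left(-2 \right)} \right)} = - 292 \left(\frac{3}{2} - \frac{1}{8} \cdot 10 - 5 \left(1 + 2 \cdot 10\right)\right) = - 292 \left(\frac{3}{2} - \frac{5}{4} - 5 \left(1 + 20\right)\right) = - 292 \left(\frac{3}{2} - \frac{5}{4} - 5 \cdot 21\right) = - 292 \left(\frac{3}{2} - \frac{5}{4} - 105\right) = \left(-292\right) \left(- \frac{419}{4}\right) = 30587$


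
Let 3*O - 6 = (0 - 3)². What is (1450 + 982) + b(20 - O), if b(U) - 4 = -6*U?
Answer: 2346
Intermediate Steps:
O = 5 (O = 2 + (0 - 3)²/3 = 2 + (⅓)*(-3)² = 2 + (⅓)*9 = 2 + 3 = 5)
b(U) = 4 - 6*U
(1450 + 982) + b(20 - O) = (1450 + 982) + (4 - 6*(20 - 1*5)) = 2432 + (4 - 6*(20 - 5)) = 2432 + (4 - 6*15) = 2432 + (4 - 90) = 2432 - 86 = 2346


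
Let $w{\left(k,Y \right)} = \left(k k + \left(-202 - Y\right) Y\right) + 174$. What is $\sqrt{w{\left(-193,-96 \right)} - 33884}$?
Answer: $\sqrt{13715} \approx 117.11$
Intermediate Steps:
$w{\left(k,Y \right)} = 174 + k^{2} + Y \left(-202 - Y\right)$ ($w{\left(k,Y \right)} = \left(k^{2} + Y \left(-202 - Y\right)\right) + 174 = 174 + k^{2} + Y \left(-202 - Y\right)$)
$\sqrt{w{\left(-193,-96 \right)} - 33884} = \sqrt{\left(174 + \left(-193\right)^{2} - \left(-96\right)^{2} - -19392\right) - 33884} = \sqrt{\left(174 + 37249 - 9216 + 19392\right) - 33884} = \sqrt{47599 - 33884} = \sqrt{13715}$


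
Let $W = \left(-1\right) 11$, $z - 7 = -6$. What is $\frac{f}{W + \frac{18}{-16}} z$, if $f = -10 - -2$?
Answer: $\frac{64}{97} \approx 0.65979$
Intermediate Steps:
$z = 1$ ($z = 7 - 6 = 1$)
$W = -11$
$f = -8$ ($f = -10 + 2 = -8$)
$\frac{f}{W + \frac{18}{-16}} z = - \frac{8}{-11 + \frac{18}{-16}} \cdot 1 = - \frac{8}{-11 + 18 \left(- \frac{1}{16}\right)} 1 = - \frac{8}{-11 - \frac{9}{8}} \cdot 1 = - \frac{8}{- \frac{97}{8}} \cdot 1 = \left(-8\right) \left(- \frac{8}{97}\right) 1 = \frac{64}{97} \cdot 1 = \frac{64}{97}$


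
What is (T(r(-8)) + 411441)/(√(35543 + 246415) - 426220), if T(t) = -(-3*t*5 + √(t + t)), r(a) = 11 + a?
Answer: -87691781460/90831603221 - 205743*√281958/90831603221 + 3*√46993/90831603221 + 213110*√6/90831603221 ≈ -0.96663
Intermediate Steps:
T(t) = 15*t - √2*√t (T(t) = -(-15*t + √(2*t)) = -(-15*t + √2*√t) = 15*t - √2*√t)
(T(r(-8)) + 411441)/(√(35543 + 246415) - 426220) = ((15*(11 - 8) - √2*√(11 - 8)) + 411441)/(√(35543 + 246415) - 426220) = ((15*3 - √2*√3) + 411441)/(√281958 - 426220) = ((45 - √6) + 411441)/(-426220 + √281958) = (411486 - √6)/(-426220 + √281958)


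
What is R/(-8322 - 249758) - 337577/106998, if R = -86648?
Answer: -4865669341/1725877740 ≈ -2.8192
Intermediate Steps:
R/(-8322 - 249758) - 337577/106998 = -86648/(-8322 - 249758) - 337577/106998 = -86648/(-258080) - 337577*1/106998 = -86648*(-1/258080) - 337577/106998 = 10831/32260 - 337577/106998 = -4865669341/1725877740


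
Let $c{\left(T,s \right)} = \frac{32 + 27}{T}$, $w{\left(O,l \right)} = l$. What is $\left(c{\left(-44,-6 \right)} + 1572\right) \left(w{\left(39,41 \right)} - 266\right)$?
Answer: $- \frac{15549525}{44} \approx -3.534 \cdot 10^{5}$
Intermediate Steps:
$c{\left(T,s \right)} = \frac{59}{T}$
$\left(c{\left(-44,-6 \right)} + 1572\right) \left(w{\left(39,41 \right)} - 266\right) = \left(\frac{59}{-44} + 1572\right) \left(41 - 266\right) = \left(59 \left(- \frac{1}{44}\right) + 1572\right) \left(-225\right) = \left(- \frac{59}{44} + 1572\right) \left(-225\right) = \frac{69109}{44} \left(-225\right) = - \frac{15549525}{44}$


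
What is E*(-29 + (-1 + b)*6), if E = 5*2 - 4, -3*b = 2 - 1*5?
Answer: -174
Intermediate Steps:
b = 1 (b = -(2 - 1*5)/3 = -(2 - 5)/3 = -1/3*(-3) = 1)
E = 6 (E = 10 - 4 = 6)
E*(-29 + (-1 + b)*6) = 6*(-29 + (-1 + 1)*6) = 6*(-29 + 0*6) = 6*(-29 + 0) = 6*(-29) = -174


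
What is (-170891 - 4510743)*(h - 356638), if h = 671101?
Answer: -1472200672542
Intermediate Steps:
(-170891 - 4510743)*(h - 356638) = (-170891 - 4510743)*(671101 - 356638) = -4681634*314463 = -1472200672542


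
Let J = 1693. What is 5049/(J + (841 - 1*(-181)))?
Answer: 1683/905 ≈ 1.8597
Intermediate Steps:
5049/(J + (841 - 1*(-181))) = 5049/(1693 + (841 - 1*(-181))) = 5049/(1693 + (841 + 181)) = 5049/(1693 + 1022) = 5049/2715 = 5049*(1/2715) = 1683/905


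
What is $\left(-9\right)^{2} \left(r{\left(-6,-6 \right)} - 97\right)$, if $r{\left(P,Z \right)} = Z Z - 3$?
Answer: $-5184$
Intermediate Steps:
$r{\left(P,Z \right)} = -3 + Z^{2}$ ($r{\left(P,Z \right)} = Z^{2} - 3 = -3 + Z^{2}$)
$\left(-9\right)^{2} \left(r{\left(-6,-6 \right)} - 97\right) = \left(-9\right)^{2} \left(\left(-3 + \left(-6\right)^{2}\right) - 97\right) = 81 \left(\left(-3 + 36\right) - 97\right) = 81 \left(33 - 97\right) = 81 \left(-64\right) = -5184$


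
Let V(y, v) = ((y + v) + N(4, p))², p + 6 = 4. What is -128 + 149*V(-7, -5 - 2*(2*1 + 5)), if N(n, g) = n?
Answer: 71988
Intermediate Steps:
p = -2 (p = -6 + 4 = -2)
V(y, v) = (4 + v + y)² (V(y, v) = ((y + v) + 4)² = ((v + y) + 4)² = (4 + v + y)²)
-128 + 149*V(-7, -5 - 2*(2*1 + 5)) = -128 + 149*(4 + (-5 - 2*(2*1 + 5)) - 7)² = -128 + 149*(4 + (-5 - 2*(2 + 5)) - 7)² = -128 + 149*(4 + (-5 - 2*7) - 7)² = -128 + 149*(4 + (-5 - 14) - 7)² = -128 + 149*(4 - 19 - 7)² = -128 + 149*(-22)² = -128 + 149*484 = -128 + 72116 = 71988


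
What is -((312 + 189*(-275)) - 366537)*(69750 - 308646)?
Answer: -99906307200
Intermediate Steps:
-((312 + 189*(-275)) - 366537)*(69750 - 308646) = -((312 - 51975) - 366537)*(-238896) = -(-51663 - 366537)*(-238896) = -(-418200)*(-238896) = -1*99906307200 = -99906307200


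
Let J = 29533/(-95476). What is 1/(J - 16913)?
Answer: -95476/1614815121 ≈ -5.9125e-5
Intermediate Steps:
J = -29533/95476 (J = 29533*(-1/95476) = -29533/95476 ≈ -0.30932)
1/(J - 16913) = 1/(-29533/95476 - 16913) = 1/(-1614815121/95476) = -95476/1614815121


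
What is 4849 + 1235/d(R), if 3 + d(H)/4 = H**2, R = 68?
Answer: 89630151/18484 ≈ 4849.1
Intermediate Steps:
d(H) = -12 + 4*H**2
4849 + 1235/d(R) = 4849 + 1235/(-12 + 4*68**2) = 4849 + 1235/(-12 + 4*4624) = 4849 + 1235/(-12 + 18496) = 4849 + 1235/18484 = 89630151/18484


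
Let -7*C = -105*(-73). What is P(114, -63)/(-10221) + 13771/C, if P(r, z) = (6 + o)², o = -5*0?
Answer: -46930937/3730665 ≈ -12.580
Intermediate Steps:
o = 0
P(r, z) = 36 (P(r, z) = (6 + 0)² = 6² = 36)
C = -1095 (C = -(-15)*(-73) = -⅐*7665 = -1095)
P(114, -63)/(-10221) + 13771/C = 36/(-10221) + 13771/(-1095) = 36*(-1/10221) + 13771*(-1/1095) = -12/3407 - 13771/1095 = -46930937/3730665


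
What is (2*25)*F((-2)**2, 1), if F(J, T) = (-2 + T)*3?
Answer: -150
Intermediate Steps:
F(J, T) = -6 + 3*T
(2*25)*F((-2)**2, 1) = (2*25)*(-6 + 3*1) = 50*(-6 + 3) = 50*(-3) = -150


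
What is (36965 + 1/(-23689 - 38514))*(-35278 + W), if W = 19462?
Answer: -36366264867504/62203 ≈ -5.8464e+8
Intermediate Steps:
(36965 + 1/(-23689 - 38514))*(-35278 + W) = (36965 + 1/(-23689 - 38514))*(-35278 + 19462) = (36965 + 1/(-62203))*(-15816) = (36965 - 1/62203)*(-15816) = (2299333894/62203)*(-15816) = -36366264867504/62203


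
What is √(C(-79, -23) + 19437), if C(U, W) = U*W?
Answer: √21254 ≈ 145.79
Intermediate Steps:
√(C(-79, -23) + 19437) = √(-79*(-23) + 19437) = √(1817 + 19437) = √21254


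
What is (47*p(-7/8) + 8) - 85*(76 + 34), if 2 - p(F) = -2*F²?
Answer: -293633/32 ≈ -9176.0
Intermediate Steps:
p(F) = 2 + 2*F² (p(F) = 2 - (-2)*F² = 2 + 2*F²)
(47*p(-7/8) + 8) - 85*(76 + 34) = (47*(2 + 2*(-7/8)²) + 8) - 85*(76 + 34) = (47*(2 + 2*(-7*⅛)²) + 8) - 85*110 = (47*(2 + 2*(-7/8)²) + 8) - 9350 = (47*(2 + 2*(49/64)) + 8) - 9350 = (47*(2 + 49/32) + 8) - 9350 = (47*(113/32) + 8) - 9350 = (5311/32 + 8) - 9350 = 5567/32 - 9350 = -293633/32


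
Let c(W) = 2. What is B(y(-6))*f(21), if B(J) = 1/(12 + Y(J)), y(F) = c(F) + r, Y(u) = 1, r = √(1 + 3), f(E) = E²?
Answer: 441/13 ≈ 33.923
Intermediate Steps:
r = 2 (r = √4 = 2)
y(F) = 4 (y(F) = 2 + 2 = 4)
B(J) = 1/13 (B(J) = 1/(12 + 1) = 1/13)
B(y(-6))*f(21) = (1/13)*21² = (1/13)*441 = 441/13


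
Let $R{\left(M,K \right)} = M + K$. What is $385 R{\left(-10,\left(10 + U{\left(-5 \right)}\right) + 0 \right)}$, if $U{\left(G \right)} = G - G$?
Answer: $0$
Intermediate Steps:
$U{\left(G \right)} = 0$
$R{\left(M,K \right)} = K + M$
$385 R{\left(-10,\left(10 + U{\left(-5 \right)}\right) + 0 \right)} = 385 \left(\left(\left(10 + 0\right) + 0\right) - 10\right) = 385 \left(\left(10 + 0\right) - 10\right) = 385 \left(10 - 10\right) = 385 \cdot 0 = 0$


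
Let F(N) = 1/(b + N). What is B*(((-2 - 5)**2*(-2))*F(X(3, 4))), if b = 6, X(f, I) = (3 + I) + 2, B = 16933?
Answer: -1659434/15 ≈ -1.1063e+5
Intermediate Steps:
X(f, I) = 5 + I
F(N) = 1/(6 + N)
B*(((-2 - 5)**2*(-2))*F(X(3, 4))) = 16933*(((-2 - 5)**2*(-2))/(6 + (5 + 4))) = 16933*(((-7)**2*(-2))/(6 + 9)) = 16933*((49*(-2))/15) = 16933*(-98*1/15) = 16933*(-98/15) = -1659434/15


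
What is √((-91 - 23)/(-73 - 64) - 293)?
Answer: I*√5483699/137 ≈ 17.093*I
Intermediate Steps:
√((-91 - 23)/(-73 - 64) - 293) = √(-114/(-137) - 293) = √(-114*(-1/137) - 293) = √(114/137 - 293) = √(-40027/137) = I*√5483699/137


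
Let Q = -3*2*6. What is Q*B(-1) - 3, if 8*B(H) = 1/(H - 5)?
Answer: -9/4 ≈ -2.2500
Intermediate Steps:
Q = -36 (Q = -6*6 = -36)
B(H) = 1/(8*(-5 + H)) (B(H) = 1/(8*(H - 5)) = 1/(8*(-5 + H)))
Q*B(-1) - 3 = -9/(2*(-5 - 1)) - 3 = -9/(2*(-6)) - 3 = -9*(-1)/(2*6) - 3 = -36*(-1/48) - 3 = ¾ - 3 = -9/4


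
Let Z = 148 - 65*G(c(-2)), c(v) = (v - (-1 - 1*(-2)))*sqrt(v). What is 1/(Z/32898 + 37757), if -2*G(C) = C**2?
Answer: 32898/1242129349 ≈ 2.6485e-5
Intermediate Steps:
c(v) = sqrt(v)*(-1 + v) (c(v) = (v - (-1 + 2))*sqrt(v) = (v - 1*1)*sqrt(v) = (v - 1)*sqrt(v) = (-1 + v)*sqrt(v) = sqrt(v)*(-1 + v))
G(C) = -C**2/2
Z = -437 (Z = 148 - (-65)*(sqrt(-2)*(-1 - 2))**2/2 = 148 - (-65)*((I*sqrt(2))*(-3))**2/2 = 148 - (-65)*(-3*I*sqrt(2))**2/2 = 148 - (-65)*(-18)/2 = 148 - 65*9 = 148 - 585 = -437)
1/(Z/32898 + 37757) = 1/(-437/32898 + 37757) = 1/(1242129349/32898) = 32898/1242129349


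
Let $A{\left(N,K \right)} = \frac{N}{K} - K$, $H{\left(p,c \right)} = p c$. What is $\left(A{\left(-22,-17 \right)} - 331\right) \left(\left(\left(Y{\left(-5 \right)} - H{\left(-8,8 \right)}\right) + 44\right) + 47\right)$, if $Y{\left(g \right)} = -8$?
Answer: $- \frac{781452}{17} \approx -45968.0$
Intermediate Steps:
$H{\left(p,c \right)} = c p$
$A{\left(N,K \right)} = - K + \frac{N}{K}$
$\left(A{\left(-22,-17 \right)} - 331\right) \left(\left(\left(Y{\left(-5 \right)} - H{\left(-8,8 \right)}\right) + 44\right) + 47\right) = \left(\left(\left(-1\right) \left(-17\right) - \frac{22}{-17}\right) - 331\right) \left(\left(\left(-8 - 8 \left(-8\right)\right) + 44\right) + 47\right) = \left(\left(17 - - \frac{22}{17}\right) - 331\right) \left(\left(\left(-8 - -64\right) + 44\right) + 47\right) = \left(\left(17 + \frac{22}{17}\right) - 331\right) \left(\left(\left(-8 + 64\right) + 44\right) + 47\right) = \left(\frac{311}{17} - 331\right) \left(\left(56 + 44\right) + 47\right) = - \frac{5316 \left(100 + 47\right)}{17} = \left(- \frac{5316}{17}\right) 147 = - \frac{781452}{17}$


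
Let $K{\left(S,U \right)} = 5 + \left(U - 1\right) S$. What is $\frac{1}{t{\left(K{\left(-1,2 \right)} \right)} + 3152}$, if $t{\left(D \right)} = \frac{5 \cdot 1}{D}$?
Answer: $\frac{4}{12613} \approx 0.00031713$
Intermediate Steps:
$K{\left(S,U \right)} = 5 + S \left(-1 + U\right)$ ($K{\left(S,U \right)} = 5 + \left(-1 + U\right) S = 5 + S \left(-1 + U\right)$)
$t{\left(D \right)} = \frac{5}{D}$
$\frac{1}{t{\left(K{\left(-1,2 \right)} \right)} + 3152} = \frac{1}{\frac{5}{5 - -1 - 2} + 3152} = \frac{1}{\frac{5}{5 + 1 - 2} + 3152} = \frac{1}{\frac{5}{4} + 3152} = \frac{1}{\frac{12613}{4}} = \frac{4}{12613}$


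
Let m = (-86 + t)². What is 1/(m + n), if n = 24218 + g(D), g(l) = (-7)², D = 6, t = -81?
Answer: 1/52156 ≈ 1.9173e-5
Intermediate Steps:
g(l) = 49
n = 24267 (n = 24218 + 49 = 24267)
m = 27889 (m = (-86 - 81)² = (-167)² = 27889)
1/(m + n) = 1/(27889 + 24267) = 1/52156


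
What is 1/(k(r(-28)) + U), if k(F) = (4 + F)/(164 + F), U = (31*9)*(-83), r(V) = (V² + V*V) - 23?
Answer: -1709/39573764 ≈ -4.3185e-5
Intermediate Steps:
r(V) = -23 + 2*V² (r(V) = (V² + V²) - 23 = 2*V² - 23 = -23 + 2*V²)
U = -23157 (U = 279*(-83) = -23157)
k(F) = (4 + F)/(164 + F)
1/(k(r(-28)) + U) = 1/((4 + (-23 + 2*(-28)²))/(164 + (-23 + 2*(-28)²)) - 23157) = 1/((4 + (-23 + 2*784))/(164 + (-23 + 2*784)) - 23157) = 1/((4 + (-23 + 1568))/(164 + (-23 + 1568)) - 23157) = 1/((4 + 1545)/(164 + 1545) - 23157) = 1/(1549/1709 - 23157) = 1/(-39573764/1709) = -1709/39573764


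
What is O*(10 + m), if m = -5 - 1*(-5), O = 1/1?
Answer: 10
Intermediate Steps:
O = 1
m = 0 (m = -5 + 5 = 0)
O*(10 + m) = 1*(10 + 0) = 1*10 = 10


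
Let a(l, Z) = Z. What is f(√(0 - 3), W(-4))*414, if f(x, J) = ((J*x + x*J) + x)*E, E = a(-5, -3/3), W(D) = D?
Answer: 2898*I*√3 ≈ 5019.5*I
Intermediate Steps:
E = -1 (E = -3/3 = -3*⅓ = -1)
f(x, J) = -x - 2*J*x (f(x, J) = ((J*x + x*J) + x)*(-1) = ((J*x + J*x) + x)*(-1) = (2*J*x + x)*(-1) = (x + 2*J*x)*(-1) = -x - 2*J*x)
f(√(0 - 3), W(-4))*414 = -√(0 - 3)*(1 + 2*(-4))*414 = -√(-3)*(1 - 8)*414 = -1*I*√3*(-7)*414 = (7*I*√3)*414 = 2898*I*√3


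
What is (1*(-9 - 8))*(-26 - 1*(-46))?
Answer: -340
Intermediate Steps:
(1*(-9 - 8))*(-26 - 1*(-46)) = (1*(-17))*(-26 + 46) = -17*20 = -340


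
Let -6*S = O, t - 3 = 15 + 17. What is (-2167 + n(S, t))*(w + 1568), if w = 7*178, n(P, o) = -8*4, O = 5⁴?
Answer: -6187986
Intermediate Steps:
O = 625
t = 35 (t = 3 + (15 + 17) = 3 + 32 = 35)
S = -625/6 (S = -⅙*625 = -625/6 ≈ -104.17)
n(P, o) = -32
w = 1246
(-2167 + n(S, t))*(w + 1568) = (-2167 - 32)*(1246 + 1568) = -2199*2814 = -6187986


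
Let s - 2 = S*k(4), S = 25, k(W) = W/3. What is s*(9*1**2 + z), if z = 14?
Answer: 2438/3 ≈ 812.67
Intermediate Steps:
k(W) = W/3 (k(W) = W*(1/3) = W/3)
s = 106/3 (s = 2 + 25*((1/3)*4) = 2 + 25*(4/3) = 2 + 100/3 = 106/3 ≈ 35.333)
s*(9*1**2 + z) = 106*(9*1**2 + 14)/3 = 106*(9*1 + 14)/3 = 106*(9 + 14)/3 = (106/3)*23 = 2438/3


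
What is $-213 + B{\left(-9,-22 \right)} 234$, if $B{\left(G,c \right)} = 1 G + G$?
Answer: $-4425$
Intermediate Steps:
$B{\left(G,c \right)} = 2 G$ ($B{\left(G,c \right)} = G + G = 2 G$)
$-213 + B{\left(-9,-22 \right)} 234 = -213 + 2 \left(-9\right) 234 = -213 - 4212 = -4425$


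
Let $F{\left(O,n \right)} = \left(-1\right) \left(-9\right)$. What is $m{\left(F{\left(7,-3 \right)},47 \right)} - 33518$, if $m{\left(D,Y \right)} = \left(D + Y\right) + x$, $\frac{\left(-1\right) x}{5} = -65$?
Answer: $-33137$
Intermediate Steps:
$x = 325$ ($x = \left(-5\right) \left(-65\right) = 325$)
$F{\left(O,n \right)} = 9$
$m{\left(D,Y \right)} = 325 + D + Y$ ($m{\left(D,Y \right)} = \left(D + Y\right) + 325 = 325 + D + Y$)
$m{\left(F{\left(7,-3 \right)},47 \right)} - 33518 = \left(325 + 9 + 47\right) - 33518 = 381 - 33518 = -33137$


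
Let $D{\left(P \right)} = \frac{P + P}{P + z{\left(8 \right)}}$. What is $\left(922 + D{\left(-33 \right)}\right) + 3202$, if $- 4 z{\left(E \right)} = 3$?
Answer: $\frac{185668}{45} \approx 4126.0$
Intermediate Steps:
$z{\left(E \right)} = - \frac{3}{4}$ ($z{\left(E \right)} = \left(- \frac{1}{4}\right) 3 = - \frac{3}{4}$)
$D{\left(P \right)} = \frac{2 P}{- \frac{3}{4} + P}$ ($D{\left(P \right)} = \frac{P + P}{P - \frac{3}{4}} = \frac{2 P}{- \frac{3}{4} + P}$)
$\left(922 + D{\left(-33 \right)}\right) + 3202 = \left(922 + 8 \left(-33\right) \frac{1}{-3 + 4 \left(-33\right)}\right) + 3202 = \left(922 + 8 \left(-33\right) \frac{1}{-3 - 132}\right) + 3202 = \left(922 + 8 \left(-33\right) \frac{1}{-135}\right) + 3202 = \left(922 + 8 \left(-33\right) \left(- \frac{1}{135}\right)\right) + 3202 = \left(922 + \frac{88}{45}\right) + 3202 = \frac{41578}{45} + 3202 = \frac{185668}{45}$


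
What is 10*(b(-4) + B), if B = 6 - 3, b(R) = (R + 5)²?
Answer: 40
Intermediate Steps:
b(R) = (5 + R)²
B = 3
10*(b(-4) + B) = 10*((5 - 4)² + 3) = 10*(1² + 3) = 10*(1 + 3) = 10*4 = 40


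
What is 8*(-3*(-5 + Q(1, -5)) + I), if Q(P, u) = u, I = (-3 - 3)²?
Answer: 528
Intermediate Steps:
I = 36 (I = (-6)² = 36)
8*(-3*(-5 + Q(1, -5)) + I) = 8*(-3*(-5 - 5) + 36) = 8*(-3*(-10) + 36) = 8*(30 + 36) = 8*66 = 528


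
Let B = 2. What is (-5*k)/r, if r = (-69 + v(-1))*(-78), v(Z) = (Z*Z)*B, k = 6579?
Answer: -10965/1742 ≈ -6.2945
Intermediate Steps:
v(Z) = 2*Z² (v(Z) = (Z*Z)*2 = Z²*2 = 2*Z²)
r = 5226 (r = (-69 + 2*(-1)²)*(-78) = (-69 + 2*1)*(-78) = (-69 + 2)*(-78) = -67*(-78) = 5226)
(-5*k)/r = -5*6579/5226 = -32895*1/5226 = -10965/1742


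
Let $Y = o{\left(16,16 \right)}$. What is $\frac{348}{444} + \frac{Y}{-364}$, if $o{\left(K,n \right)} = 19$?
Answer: $\frac{9853}{13468} \approx 0.73159$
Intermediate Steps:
$Y = 19$
$\frac{348}{444} + \frac{Y}{-364} = \frac{348}{444} + \frac{19}{-364} = 348 \cdot \frac{1}{444} + 19 \left(- \frac{1}{364}\right) = \frac{29}{37} - \frac{19}{364} = \frac{9853}{13468}$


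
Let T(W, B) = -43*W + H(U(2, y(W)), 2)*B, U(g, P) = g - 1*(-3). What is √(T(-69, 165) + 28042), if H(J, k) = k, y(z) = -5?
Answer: 11*√259 ≈ 177.03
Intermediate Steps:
U(g, P) = 3 + g (U(g, P) = g + 3 = 3 + g)
T(W, B) = -43*W + 2*B
√(T(-69, 165) + 28042) = √((-43*(-69) + 2*165) + 28042) = √((2967 + 330) + 28042) = √(3297 + 28042) = √31339 = 11*√259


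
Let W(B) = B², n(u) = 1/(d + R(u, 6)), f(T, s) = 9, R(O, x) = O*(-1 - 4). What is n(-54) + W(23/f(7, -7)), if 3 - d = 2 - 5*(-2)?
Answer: 15350/2349 ≈ 6.5347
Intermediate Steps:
R(O, x) = -5*O (R(O, x) = O*(-5) = -5*O)
d = -9 (d = 3 - (2 - 5*(-2)) = 3 - (2 + 10) = 3 - 1*12 = 3 - 12 = -9)
n(u) = 1/(-9 - 5*u)
n(-54) + W(23/f(7, -7)) = -1/(9 + 5*(-54)) + (23/9)² = -1/(9 - 270) + (23*(⅑))² = -1/(-261) + (23/9)² = -1*(-1/261) + 529/81 = 1/261 + 529/81 = 15350/2349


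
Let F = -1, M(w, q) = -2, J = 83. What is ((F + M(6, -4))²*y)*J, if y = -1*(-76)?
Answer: 56772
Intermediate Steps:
y = 76
((F + M(6, -4))²*y)*J = ((-1 - 2)²*76)*83 = ((-3)²*76)*83 = (9*76)*83 = 684*83 = 56772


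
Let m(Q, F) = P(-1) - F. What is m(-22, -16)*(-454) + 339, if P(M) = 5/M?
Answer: -4655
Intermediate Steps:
m(Q, F) = -5 - F (m(Q, F) = 5/(-1) - F = 5*(-1) - F = -5 - F)
m(-22, -16)*(-454) + 339 = (-5 - 1*(-16))*(-454) + 339 = (-5 + 16)*(-454) + 339 = 11*(-454) + 339 = -4994 + 339 = -4655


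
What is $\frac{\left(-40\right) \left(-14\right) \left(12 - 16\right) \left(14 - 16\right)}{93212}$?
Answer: $\frac{160}{3329} \approx 0.048063$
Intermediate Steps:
$\frac{\left(-40\right) \left(-14\right) \left(12 - 16\right) \left(14 - 16\right)}{93212} = 560 \left(\left(-4\right) \left(-2\right)\right) \frac{1}{93212} = 560 \cdot 8 \cdot \frac{1}{93212} = 4480 \cdot \frac{1}{93212} = \frac{160}{3329}$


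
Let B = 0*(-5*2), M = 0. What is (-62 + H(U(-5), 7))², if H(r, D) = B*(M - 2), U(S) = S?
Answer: 3844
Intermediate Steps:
B = 0 (B = 0*(-10) = 0)
H(r, D) = 0 (H(r, D) = 0*(0 - 2) = 0*(-2) = 0)
(-62 + H(U(-5), 7))² = (-62 + 0)² = (-62)² = 3844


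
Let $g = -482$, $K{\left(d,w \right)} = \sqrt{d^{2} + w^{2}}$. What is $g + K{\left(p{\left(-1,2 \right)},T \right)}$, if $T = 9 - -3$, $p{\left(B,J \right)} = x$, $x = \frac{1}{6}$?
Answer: $-482 + \frac{\sqrt{5185}}{6} \approx -470.0$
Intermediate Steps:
$x = \frac{1}{6} \approx 0.16667$
$p{\left(B,J \right)} = \frac{1}{6}$
$T = 12$ ($T = 9 + 3 = 12$)
$g + K{\left(p{\left(-1,2 \right)},T \right)} = -482 + \sqrt{\left(\frac{1}{6}\right)^{2} + 12^{2}} = -482 + \sqrt{\frac{1}{36} + 144} = -482 + \sqrt{\frac{5185}{36}} = -482 + \frac{\sqrt{5185}}{6}$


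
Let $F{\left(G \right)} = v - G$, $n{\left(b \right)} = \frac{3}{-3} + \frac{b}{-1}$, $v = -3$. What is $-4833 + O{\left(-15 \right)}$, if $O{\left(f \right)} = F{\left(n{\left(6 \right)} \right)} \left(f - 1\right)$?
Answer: $-4897$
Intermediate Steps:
$n{\left(b \right)} = -1 - b$ ($n{\left(b \right)} = 3 \left(- \frac{1}{3}\right) + b \left(-1\right) = -1 - b$)
$F{\left(G \right)} = -3 - G$
$O{\left(f \right)} = -4 + 4 f$ ($O{\left(f \right)} = \left(-3 - \left(-1 - 6\right)\right) \left(f - 1\right) = \left(-3 - \left(-1 - 6\right)\right) \left(-1 + f\right) = \left(-3 - -7\right) \left(-1 + f\right) = \left(-3 + 7\right) \left(-1 + f\right) = 4 \left(-1 + f\right) = -4 + 4 f$)
$-4833 + O{\left(-15 \right)} = -4833 + \left(-4 + 4 \left(-15\right)\right) = -4833 - 64 = -4897$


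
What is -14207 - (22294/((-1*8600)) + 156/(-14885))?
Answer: -13987069917/984700 ≈ -14204.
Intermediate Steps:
-14207 - (22294/((-1*8600)) + 156/(-14885)) = -14207 - (22294/(-8600) + 156*(-1/14885)) = -14207 - (22294*(-1/8600) - 12/1145) = -14207 - (-11147/4300 - 12/1145) = -14207 - 1*(-2562983/984700) = -14207 + 2562983/984700 = -13987069917/984700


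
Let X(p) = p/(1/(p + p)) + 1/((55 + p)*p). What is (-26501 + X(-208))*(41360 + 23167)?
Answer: 41088626546741/10608 ≈ 3.8734e+9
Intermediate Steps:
X(p) = 2*p² + 1/(p*(55 + p)) (X(p) = p/(1/(2*p)) + 1/(p*(55 + p)) = p/((1/(2*p))) + 1/(p*(55 + p)) = p*(2*p) + 1/(p*(55 + p)) = 2*p² + 1/(p*(55 + p)))
(-26501 + X(-208))*(41360 + 23167) = (-26501 + (1 + 2*(-208)⁴ + 110*(-208)³)/((-208)*(55 - 208)))*(41360 + 23167) = (-26501 - 1/208*(1 + 2*1871773696 + 110*(-8998912))/(-153))*64527 = (-26501 - 1/208*(-1/153)*(1 + 3743547392 - 989880320))*64527 = (-26501 - 1/208*(-1/153)*2753667073)*64527 = (-26501 + 2753667073/31824)*64527 = (1910299249/31824)*64527 = 41088626546741/10608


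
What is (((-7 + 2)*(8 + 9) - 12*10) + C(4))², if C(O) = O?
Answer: 40401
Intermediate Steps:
(((-7 + 2)*(8 + 9) - 12*10) + C(4))² = (((-7 + 2)*(8 + 9) - 12*10) + 4)² = ((-5*17 - 120) + 4)² = ((-85 - 120) + 4)² = (-205 + 4)² = (-201)² = 40401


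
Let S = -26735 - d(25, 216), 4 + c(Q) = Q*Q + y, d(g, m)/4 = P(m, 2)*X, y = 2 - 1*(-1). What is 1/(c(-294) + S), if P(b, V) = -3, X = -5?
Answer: 1/59640 ≈ 1.6767e-5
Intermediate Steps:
y = 3 (y = 2 + 1 = 3)
d(g, m) = 60 (d(g, m) = 4*(-3*(-5)) = 4*15 = 60)
c(Q) = -1 + Q² (c(Q) = -4 + (Q*Q + 3) = -4 + (Q² + 3) = -4 + (3 + Q²) = -1 + Q²)
S = -26795 (S = -26735 - 1*60 = -26735 - 60 = -26795)
1/(c(-294) + S) = 1/((-1 + (-294)²) - 26795) = 1/((-1 + 86436) - 26795) = 1/(86435 - 26795) = 1/59640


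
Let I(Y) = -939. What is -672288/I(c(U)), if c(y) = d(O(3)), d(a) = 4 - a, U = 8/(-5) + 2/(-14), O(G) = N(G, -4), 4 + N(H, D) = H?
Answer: 224096/313 ≈ 715.96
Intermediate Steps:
N(H, D) = -4 + H
O(G) = -4 + G
U = -61/35 (U = 8*(-⅕) + 2*(-1/14) = -8/5 - ⅐ = -61/35 ≈ -1.7429)
c(y) = 5 (c(y) = 4 - (-4 + 3) = 4 - 1*(-1) = 4 + 1 = 5)
-672288/I(c(U)) = -672288/(-939) = -672288*(-1/939) = 224096/313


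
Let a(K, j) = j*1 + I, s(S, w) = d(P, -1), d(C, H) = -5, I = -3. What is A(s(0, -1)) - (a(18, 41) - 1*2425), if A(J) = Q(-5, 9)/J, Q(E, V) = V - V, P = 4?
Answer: 2387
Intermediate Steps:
s(S, w) = -5
a(K, j) = -3 + j (a(K, j) = j*1 - 3 = j - 3 = -3 + j)
Q(E, V) = 0
A(J) = 0 (A(J) = 0/J = 0)
A(s(0, -1)) - (a(18, 41) - 1*2425) = 0 - ((-3 + 41) - 1*2425) = 0 - (38 - 2425) = 0 - 1*(-2387) = 0 + 2387 = 2387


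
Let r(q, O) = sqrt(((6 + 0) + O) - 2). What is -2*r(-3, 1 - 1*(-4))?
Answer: -6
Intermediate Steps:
r(q, O) = sqrt(4 + O) (r(q, O) = sqrt((6 + O) - 2) = sqrt(4 + O))
-2*r(-3, 1 - 1*(-4)) = -2*sqrt(4 + (1 - 1*(-4))) = -2*sqrt(4 + (1 + 4)) = -2*sqrt(4 + 5) = -2*sqrt(9) = -2*3 = -6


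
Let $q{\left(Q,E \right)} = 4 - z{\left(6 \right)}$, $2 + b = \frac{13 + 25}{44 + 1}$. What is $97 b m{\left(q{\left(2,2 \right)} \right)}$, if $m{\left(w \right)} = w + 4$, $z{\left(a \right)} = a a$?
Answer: $\frac{141232}{45} \approx 3138.5$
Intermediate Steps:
$b = - \frac{52}{45}$ ($b = -2 + \frac{13 + 25}{44 + 1} = -2 + \frac{38}{45} = - \frac{52}{45} \approx -1.1556$)
$z{\left(a \right)} = a^{2}$
$q{\left(Q,E \right)} = -32$ ($q{\left(Q,E \right)} = 4 - 6^{2} = 4 - 36 = -32$)
$m{\left(w \right)} = 4 + w$
$97 b m{\left(q{\left(2,2 \right)} \right)} = 97 \left(- \frac{52}{45}\right) \left(4 - 32\right) = \left(- \frac{5044}{45}\right) \left(-28\right) = \frac{141232}{45}$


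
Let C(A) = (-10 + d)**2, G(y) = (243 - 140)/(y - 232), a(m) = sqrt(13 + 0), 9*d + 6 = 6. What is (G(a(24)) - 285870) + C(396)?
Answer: -15377593366/53811 - 103*sqrt(13)/53811 ≈ -2.8577e+5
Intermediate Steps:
d = 0 (d = -2/3 + (1/9)*6 = -2/3 + 2/3 = 0)
a(m) = sqrt(13)
G(y) = 103/(-232 + y)
C(A) = 100 (C(A) = (-10 + 0)**2 = (-10)**2 = 100)
(G(a(24)) - 285870) + C(396) = (103/(-232 + sqrt(13)) - 285870) + 100 = (-285870 + 103/(-232 + sqrt(13))) + 100 = -285770 + 103/(-232 + sqrt(13))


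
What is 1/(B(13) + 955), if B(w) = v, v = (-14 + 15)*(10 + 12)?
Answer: 1/977 ≈ 0.0010235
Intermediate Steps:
v = 22 (v = 1*22 = 22)
B(w) = 22
1/(B(13) + 955) = 1/(22 + 955) = 1/977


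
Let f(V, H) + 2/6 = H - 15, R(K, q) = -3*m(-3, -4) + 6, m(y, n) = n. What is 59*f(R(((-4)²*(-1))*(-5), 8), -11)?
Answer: -4661/3 ≈ -1553.7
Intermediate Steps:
R(K, q) = 18 (R(K, q) = -3*(-4) + 6 = 12 + 6 = 18)
f(V, H) = -46/3 + H (f(V, H) = -⅓ + (H - 15) = -⅓ + (-15 + H) = -46/3 + H)
59*f(R(((-4)²*(-1))*(-5), 8), -11) = 59*(-46/3 - 11) = 59*(-79/3) = -4661/3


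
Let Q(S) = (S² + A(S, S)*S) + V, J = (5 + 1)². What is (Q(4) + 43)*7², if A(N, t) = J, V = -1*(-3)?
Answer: 10094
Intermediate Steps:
V = 3
J = 36 (J = 6² = 36)
A(N, t) = 36
Q(S) = 3 + S² + 36*S (Q(S) = (S² + 36*S) + 3 = 3 + S² + 36*S)
(Q(4) + 43)*7² = ((3 + 4² + 36*4) + 43)*7² = ((3 + 16 + 144) + 43)*49 = (163 + 43)*49 = 206*49 = 10094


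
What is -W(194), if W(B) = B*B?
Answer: -37636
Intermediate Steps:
W(B) = B**2
-W(194) = -1*194**2 = -1*37636 = -37636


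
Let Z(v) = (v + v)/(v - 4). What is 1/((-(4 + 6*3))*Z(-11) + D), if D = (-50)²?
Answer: 15/37016 ≈ 0.00040523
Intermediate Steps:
Z(v) = 2*v/(-4 + v) (Z(v) = (2*v)/(-4 + v) = 2*v/(-4 + v))
D = 2500
1/((-(4 + 6*3))*Z(-11) + D) = 1/((-(4 + 6*3))*(2*(-11)/(-4 - 11)) + 2500) = 1/((-(4 + 18))*(2*(-11)/(-15)) + 2500) = 1/((-1*22)*(2*(-11)*(-1/15)) + 2500) = 1/(-22*22/15 + 2500) = 1/(-484/15 + 2500) = 1/(37016/15) = 15/37016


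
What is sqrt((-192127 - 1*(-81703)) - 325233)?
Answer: I*sqrt(435657) ≈ 660.04*I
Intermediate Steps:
sqrt((-192127 - 1*(-81703)) - 325233) = sqrt((-192127 + 81703) - 325233) = sqrt(-110424 - 325233) = sqrt(-435657) = I*sqrt(435657)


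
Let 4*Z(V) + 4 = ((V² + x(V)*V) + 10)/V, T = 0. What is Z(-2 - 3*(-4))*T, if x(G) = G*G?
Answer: 0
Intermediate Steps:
x(G) = G²
Z(V) = -1 + (10 + V² + V³)/(4*V) (Z(V) = -1 + (((V² + V²*V) + 10)/V)/4 = -1 + (((V² + V³) + 10)/V)/4 = -1 + ((10 + V² + V³)/V)/4 = -1 + (10 + V² + V³)/(4*V))
Z(-2 - 3*(-4))*T = ((10 + (-2 - 3*(-4))*(-4 + (-2 - 3*(-4)) + (-2 - 3*(-4))²))/(4*(-2 - 3*(-4))))*0 = ((10 + (-2 + 12)*(-4 + (-2 + 12) + (-2 + 12)²))/(4*(-2 + 12)))*0 = ((¼)*(10 + 10*(-4 + 10 + 10²))/10)*0 = ((¼)*(⅒)*(10 + 10*(-4 + 10 + 100)))*0 = ((¼)*(⅒)*(10 + 10*106))*0 = ((¼)*(⅒)*(10 + 1060))*0 = ((¼)*(⅒)*1070)*0 = (107/4)*0 = 0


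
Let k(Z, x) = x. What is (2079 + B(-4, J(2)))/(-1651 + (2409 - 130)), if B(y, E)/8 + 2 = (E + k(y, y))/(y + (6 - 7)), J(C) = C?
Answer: 10331/3140 ≈ 3.2901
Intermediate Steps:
B(y, E) = -16 + 8*(E + y)/(-1 + y) (B(y, E) = -16 + 8*((E + y)/(y + (6 - 7))) = -16 + 8*((E + y)/(y - 1)) = -16 + 8*((E + y)/(-1 + y)) = -16 + 8*(E + y)/(-1 + y))
(2079 + B(-4, J(2)))/(-1651 + (2409 - 130)) = (2079 + 8*(2 + 2 - 1*(-4))/(-1 - 4))/(-1651 + (2409 - 130)) = (2079 + 8*(2 + 2 + 4)/(-5))/(-1651 + 2279) = (2079 + 8*(-⅕)*8)/628 = (2079 - 64/5)*(1/628) = (10331/5)*(1/628) = 10331/3140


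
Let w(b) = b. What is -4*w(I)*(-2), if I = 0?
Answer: 0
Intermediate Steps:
-4*w(I)*(-2) = -4*0*(-2) = 0*(-2) = 0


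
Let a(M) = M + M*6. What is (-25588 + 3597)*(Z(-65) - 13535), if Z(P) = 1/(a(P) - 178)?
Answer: 188411323096/633 ≈ 2.9765e+8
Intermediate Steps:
a(M) = 7*M (a(M) = M + 6*M = 7*M)
Z(P) = 1/(-178 + 7*P) (Z(P) = 1/(7*P - 178) = 1/(-178 + 7*P))
(-25588 + 3597)*(Z(-65) - 13535) = (-25588 + 3597)*(1/(-178 + 7*(-65)) - 13535) = -21991*(1/(-178 - 455) - 13535) = -21991*(1/(-633) - 13535) = -21991*(-1/633 - 13535) = -21991*(-8567656/633) = 188411323096/633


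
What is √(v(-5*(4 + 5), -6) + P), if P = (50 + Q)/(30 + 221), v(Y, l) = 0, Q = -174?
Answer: 2*I*√7781/251 ≈ 0.70287*I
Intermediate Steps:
P = -124/251 (P = (50 - 174)/(30 + 221) = -124/251 ≈ -0.49402)
√(v(-5*(4 + 5), -6) + P) = √(0 - 124/251) = √(-124/251) = 2*I*√7781/251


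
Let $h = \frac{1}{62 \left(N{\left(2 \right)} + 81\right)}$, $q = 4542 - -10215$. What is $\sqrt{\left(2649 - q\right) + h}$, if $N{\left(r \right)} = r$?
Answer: $\frac{i \sqrt{320635768982}}{5146} \approx 110.04 i$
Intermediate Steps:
$q = 14757$ ($q = 4542 + 10215 = 14757$)
$h = \frac{1}{5146}$ ($h = \frac{1}{62 \left(2 + 81\right)} = \frac{1}{62 \cdot 83} = \frac{1}{5146} \approx 0.00019433$)
$\sqrt{\left(2649 - q\right) + h} = \sqrt{\left(2649 - 14757\right) + \frac{1}{5146}} = \sqrt{-12108 + \frac{1}{5146}} = \sqrt{- \frac{62307767}{5146}} = \frac{i \sqrt{320635768982}}{5146}$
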